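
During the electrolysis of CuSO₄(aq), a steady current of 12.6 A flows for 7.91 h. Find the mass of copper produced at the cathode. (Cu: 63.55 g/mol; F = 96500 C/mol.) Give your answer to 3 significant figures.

118 g

Q = 12.6 A × 28476 s = 3.588×10^5 C
n(e⁻) = 3.588×10^5 / 96500 = 3.718 mol
Cu²⁺ + 2e⁻ → Cu, so n(Cu) = 3.718 / 2 = 1.859 mol
m = 1.859 × 63.55 = 118 g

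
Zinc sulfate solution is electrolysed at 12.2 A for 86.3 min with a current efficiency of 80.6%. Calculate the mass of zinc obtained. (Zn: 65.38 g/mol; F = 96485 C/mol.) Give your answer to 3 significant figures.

17.3 g

Q = 12.2 × 5178 = 63170 C
n(e⁻) = 63170 / 96485 = 0.6547 mol
Zn²⁺ + 2e⁻ → Zn, so theoretical m(Zn) = 0.3274 × 65.38 = 21.41 g
Actual mass = 80.6% × 21.41 = 17.3 g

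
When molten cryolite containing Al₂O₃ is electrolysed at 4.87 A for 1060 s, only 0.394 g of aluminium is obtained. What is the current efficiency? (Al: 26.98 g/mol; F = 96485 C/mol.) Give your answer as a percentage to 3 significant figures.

Q = 4.87 × 1060 = 5162 C
n(e⁻) = 5162 / 96485 = 0.05350 mol
Al³⁺ + 3e⁻ → Al, so theoretical n(Al) = 0.01783 mol → 0.4811 g
Efficiency = 0.394 / 0.4811 = 0.8190 = 81.9%

81.9%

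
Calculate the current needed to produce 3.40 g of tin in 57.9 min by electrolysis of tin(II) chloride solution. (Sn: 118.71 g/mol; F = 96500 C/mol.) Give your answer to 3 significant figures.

n(Sn) = 3.40 / 118.71 = 0.02864 mol
Sn²⁺ + 2e⁻ → Sn, so n(e⁻) = 2 × 0.02864 = 0.05728 mol
Q = 0.05728 × 96500 = 5528 C
I = Q / t = 5528 / 3474 s = 1.59 A

1.59 A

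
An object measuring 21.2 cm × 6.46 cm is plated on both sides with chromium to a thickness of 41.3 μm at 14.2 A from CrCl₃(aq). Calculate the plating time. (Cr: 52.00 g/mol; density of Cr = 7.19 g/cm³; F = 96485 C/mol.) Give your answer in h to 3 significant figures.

0.886 h

Plated area = 2 × 21.2 × 6.46 = 273.9 cm²
Volume = 273.9 × 41.3×10⁻⁴ cm = 1.131 cm³
m(Cr) = 1.131 × 7.19 = 8.132 g
n(Cr) = 8.132 / 52.00 = 0.1564 mol; n(e⁻) = 3 × 0.1564 = 0.4692 mol
Q = 0.4692 × 96485 = 45270 C
t = 45270 / 14.2 = 3188 s = 0.886 h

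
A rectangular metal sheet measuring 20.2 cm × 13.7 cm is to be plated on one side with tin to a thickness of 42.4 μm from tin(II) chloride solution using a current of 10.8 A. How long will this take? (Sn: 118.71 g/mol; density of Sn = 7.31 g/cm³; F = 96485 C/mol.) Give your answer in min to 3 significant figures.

Plated area = 20.2 × 13.7 = 276.7 cm²
Volume = 276.7 × 42.4×10⁻⁴ cm = 1.173 cm³
m(Sn) = 1.173 × 7.31 = 8.575 g
n(Sn) = 8.575 / 118.71 = 0.07223 mol; n(e⁻) = 2 × 0.07223 = 0.1445 mol
Q = 0.1445 × 96485 = 13940 C
t = 13940 / 10.8 = 1291 s = 21.5 min

21.5 min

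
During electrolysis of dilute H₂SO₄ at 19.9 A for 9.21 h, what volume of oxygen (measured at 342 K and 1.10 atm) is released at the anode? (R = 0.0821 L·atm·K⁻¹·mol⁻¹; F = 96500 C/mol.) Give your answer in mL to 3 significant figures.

Charge passed = 19.9 × 33156 = 6.598×10^5 C
n(e⁻) = Q/F = 6.598×10^5/96500 = 6.837 mol
2H₂O → O₂ + 4H⁺ + 4e⁻, so n(O₂) = 6.837 / 4 = 1.709 mol
V = nRT/P = 1.709 × 0.0821 × 342 / 1.10 = 43.62 L
= 43600 mL

43600 mL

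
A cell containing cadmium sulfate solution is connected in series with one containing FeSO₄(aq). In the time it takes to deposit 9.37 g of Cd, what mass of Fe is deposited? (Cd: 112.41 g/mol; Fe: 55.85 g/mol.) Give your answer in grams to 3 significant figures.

n(Cd) = 9.37 / 112.41 = 0.08336 mol
Cd²⁺ + 2e⁻ → Cd, so n(e⁻) = 2 × 0.08336 = 0.1667 mol
The cells are in series, so the same charge (and hence the same n(e⁻) = 0.1667 mol) passes through both.
Fe²⁺ + 2e⁻ → Fe, so n(Fe) = 0.1667 / 2 = 0.08335 mol
m(Fe) = 0.08335 × 55.85 = 4.66 g

4.66 g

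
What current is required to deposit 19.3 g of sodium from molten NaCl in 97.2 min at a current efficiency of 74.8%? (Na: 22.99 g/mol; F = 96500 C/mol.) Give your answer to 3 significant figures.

18.6 A

n(Na) = 19.3 / 22.99 = 0.8395 mol
Na⁺ + e⁻ → Na, so n(e⁻) = 0.8395 mol
Q = 0.8395 × 96500 / 0.748 = 1.083×10^5 C
I = Q / t = 1.083×10^5 / 5832 s = 18.6 A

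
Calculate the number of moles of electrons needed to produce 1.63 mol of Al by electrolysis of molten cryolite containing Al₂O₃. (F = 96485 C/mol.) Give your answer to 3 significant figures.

Al³⁺ + 3e⁻ → Al, so n(e⁻) = 3 × 1.63 = 4.890 mol

4.89 mol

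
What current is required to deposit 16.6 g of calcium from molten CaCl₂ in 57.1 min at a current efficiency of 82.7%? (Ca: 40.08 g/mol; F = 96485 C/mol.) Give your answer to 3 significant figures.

28.2 A

n(Ca) = 16.6 / 40.08 = 0.4142 mol
Ca²⁺ + 2e⁻ → Ca, so n(e⁻) = 2 × 0.4142 = 0.8284 mol
Q = 0.8284 × 96485 / 0.827 = 96650 C
I = Q / t = 96650 / 3426 s = 28.2 A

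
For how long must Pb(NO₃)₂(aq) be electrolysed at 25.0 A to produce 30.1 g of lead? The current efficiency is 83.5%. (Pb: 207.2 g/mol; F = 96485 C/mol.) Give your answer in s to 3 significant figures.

n(Pb) = 30.1 / 207.2 = 0.1453 mol
Pb²⁺ + 2e⁻ → Pb, so n(e⁻) = 2 × 0.1453 = 0.2906 mol
Q = 0.2906 × 96485 / 0.835 = 33580 C
t = Q / I = 33580 / 25.0 = 1343 s

1340 s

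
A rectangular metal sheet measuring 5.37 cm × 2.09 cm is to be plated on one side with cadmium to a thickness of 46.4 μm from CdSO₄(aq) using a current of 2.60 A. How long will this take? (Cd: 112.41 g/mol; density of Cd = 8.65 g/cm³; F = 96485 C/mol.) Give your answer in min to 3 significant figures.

Plated area = 5.37 × 2.09 = 11.22 cm²
Volume = 11.22 × 46.4×10⁻⁴ cm = 0.05206 cm³
m(Cd) = 0.05206 × 8.65 = 0.4503 g
n(Cd) = 0.4503 / 112.41 = 0.004006 mol; n(e⁻) = 2 × 0.004006 = 0.008012 mol
Q = 0.008012 × 96485 = 773.0 C
t = 773.0 / 2.60 = 297.3 s = 4.96 min

4.96 min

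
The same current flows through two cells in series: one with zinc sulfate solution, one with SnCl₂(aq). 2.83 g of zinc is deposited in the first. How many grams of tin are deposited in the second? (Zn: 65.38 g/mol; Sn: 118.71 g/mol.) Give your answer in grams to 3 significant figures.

5.14 g

n(Zn) = 2.83 / 65.38 = 0.04329 mol
Zn²⁺ + 2e⁻ → Zn, so n(e⁻) = 2 × 0.04329 = 0.08658 mol
In series, the same 0.08658 mol of electrons flows through the second cell.
Sn²⁺ + 2e⁻ → Sn, so n(Sn) = 0.08658 / 2 = 0.04329 mol
m(Sn) = 0.04329 × 118.71 = 5.14 g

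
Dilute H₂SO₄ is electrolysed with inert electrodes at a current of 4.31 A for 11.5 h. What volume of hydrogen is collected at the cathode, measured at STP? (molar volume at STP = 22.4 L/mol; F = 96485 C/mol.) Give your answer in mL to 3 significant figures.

20700 mL

Q = It = 4.31 × 41400 = 1.784×10^5 C
n(e⁻) = 1.784×10^5 / 96485 = 1.849 mol
2H⁺ + 2e⁻ → H₂, so n(H₂) = 1.849 / 2 = 0.9245 mol
V = 0.9245 × 22.4 = 20.71 L
= 20700 mL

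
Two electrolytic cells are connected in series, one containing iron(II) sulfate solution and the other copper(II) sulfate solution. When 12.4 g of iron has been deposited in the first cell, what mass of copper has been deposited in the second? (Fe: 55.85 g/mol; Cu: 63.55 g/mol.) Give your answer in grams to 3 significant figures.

14.1 g

n(Fe) = 12.4 / 55.85 = 0.2220 mol
Fe²⁺ + 2e⁻ → Fe, so n(e⁻) = 2 × 0.2220 = 0.4440 mol
Same current for the same time ⇒ same n(e⁻) = 0.4440 mol in both cells.
Cu²⁺ + 2e⁻ → Cu, so n(Cu) = 0.4440 / 2 = 0.2220 mol
m(Cu) = 0.2220 × 63.55 = 14.1 g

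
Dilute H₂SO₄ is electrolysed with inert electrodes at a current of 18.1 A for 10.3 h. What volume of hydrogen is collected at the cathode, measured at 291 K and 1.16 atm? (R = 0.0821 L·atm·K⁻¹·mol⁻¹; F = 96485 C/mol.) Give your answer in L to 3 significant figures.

71.6 L

Q = 18.1 A × 37080 s = 6.711×10^5 C
n(e⁻) = 6.711×10^5 / 96485 = 6.955 mol
2H⁺ + 2e⁻ → H₂, so n(H₂) = 6.955 / 2 = 3.478 mol
V = nRT/P = 3.478 × 0.0821 × 291 / 1.16 = 71.63 L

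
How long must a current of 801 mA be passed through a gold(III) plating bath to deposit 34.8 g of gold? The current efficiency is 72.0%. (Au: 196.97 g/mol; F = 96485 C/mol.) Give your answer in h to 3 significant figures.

n(Au) = 34.8 / 196.97 = 0.1767 mol
Au³⁺ + 3e⁻ → Au, so n(e⁻) = 3 × 0.1767 = 0.5301 mol
Q = 0.5301 × 96485 / 0.720 = 71040 C
t = Q / I = 71040 / 0.801 = 88690 s = 24.6 h

24.6 h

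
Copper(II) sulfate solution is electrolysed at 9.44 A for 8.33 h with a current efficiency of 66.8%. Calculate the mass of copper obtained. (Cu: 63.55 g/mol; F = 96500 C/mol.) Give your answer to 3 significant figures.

62.3 g

Q = 9.44 × 29988 = 2.831×10^5 C
n(e⁻) = 2.831×10^5 / 96500 = 2.934 mol
Cu²⁺ + 2e⁻ → Cu, so theoretical m(Cu) = 1.467 × 63.55 = 93.23 g
Actual mass = 66.8% × 93.23 = 62.3 g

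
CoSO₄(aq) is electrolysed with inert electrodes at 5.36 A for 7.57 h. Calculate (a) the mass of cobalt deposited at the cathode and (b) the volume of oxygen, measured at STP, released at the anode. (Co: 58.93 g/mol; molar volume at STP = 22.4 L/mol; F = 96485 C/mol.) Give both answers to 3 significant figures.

44.6 g Co; 8.48 L O₂

Q = 5.36 × 27252 = 1.461×10^5 C; n(e⁻) = 1.461×10^5 / 96485 = 1.514 mol
Cathode: Co²⁺ + 2e⁻ → Co → n(Co) = 1.514/2 = 0.7570 mol → 44.6 g
Anode: 2H₂O → O₂ + 4H⁺ + 4e⁻ → n(O₂) = 1.514/4 = 0.3785 mol → 8.48 L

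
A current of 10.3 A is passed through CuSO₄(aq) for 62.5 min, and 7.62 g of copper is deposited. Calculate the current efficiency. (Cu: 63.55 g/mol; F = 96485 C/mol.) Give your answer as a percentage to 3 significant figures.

59.9%

Q = 10.3 × 3750 = 38630 C
n(e⁻) = 38630 / 96485 = 0.4004 mol
Cu²⁺ + 2e⁻ → Cu, so theoretical n(Cu) = 0.2002 mol → 12.72 g
Efficiency = 7.62 / 12.72 = 0.5991 = 59.9%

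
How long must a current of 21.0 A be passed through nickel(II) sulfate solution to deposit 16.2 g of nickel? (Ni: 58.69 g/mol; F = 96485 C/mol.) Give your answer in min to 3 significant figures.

n(Ni) = 16.2 / 58.69 = 0.2760 mol
Ni²⁺ + 2e⁻ → Ni, so n(e⁻) = 2 × 0.2760 = 0.5520 mol
Q = 0.5520 × 96485 = 53260 C
t = Q / I = 53260 / 21.0 = 2536 s = 42.3 min

42.3 min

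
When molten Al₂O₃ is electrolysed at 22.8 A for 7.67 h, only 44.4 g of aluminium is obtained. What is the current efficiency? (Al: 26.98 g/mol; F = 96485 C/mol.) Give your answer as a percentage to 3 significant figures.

Q = 22.8 × 27612 = 6.296×10^5 C
n(e⁻) = 6.296×10^5 / 96485 = 6.525 mol
Al³⁺ + 3e⁻ → Al, so theoretical n(Al) = 2.175 mol → 58.68 g
Efficiency = 44.4 / 58.68 = 0.7566 = 75.7%

75.7%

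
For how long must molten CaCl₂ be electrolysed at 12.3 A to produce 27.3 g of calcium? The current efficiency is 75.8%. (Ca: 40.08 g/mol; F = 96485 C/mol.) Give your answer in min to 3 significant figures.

n(Ca) = 27.3 / 40.08 = 0.6811 mol
Ca²⁺ + 2e⁻ → Ca, so n(e⁻) = 2 × 0.6811 = 1.362 mol
Q = 1.362 × 96485 / 0.758 = 1.734×10^5 C
t = Q / I = 1.734×10^5 / 12.3 = 14100 s = 235 min

235 min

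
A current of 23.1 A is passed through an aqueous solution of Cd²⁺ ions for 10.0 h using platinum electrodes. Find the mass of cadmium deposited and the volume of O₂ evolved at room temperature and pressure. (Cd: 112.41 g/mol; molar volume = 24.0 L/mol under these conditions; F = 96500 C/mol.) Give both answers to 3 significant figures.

Q = 23.1 × 36000 = 8.316×10^5 C; n(e⁻) = 8.316×10^5 / 96500 = 8.618 mol
Cathode: Cd²⁺ + 2e⁻ → Cd → n(Cd) = 8.618/2 = 4.309 mol → 484 g
Anode: 2H₂O → O₂ + 4H⁺ + 4e⁻ → n(O₂) = 8.618/4 = 2.155 mol → 51.7 L

484 g Cd; 51.7 L O₂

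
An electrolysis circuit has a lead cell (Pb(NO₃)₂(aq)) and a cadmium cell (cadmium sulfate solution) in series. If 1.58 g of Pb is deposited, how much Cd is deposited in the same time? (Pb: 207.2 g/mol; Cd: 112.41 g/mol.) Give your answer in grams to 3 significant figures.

n(Pb) = 1.58 / 207.2 = 0.007625 mol
Pb²⁺ + 2e⁻ → Pb, so n(e⁻) = 2 × 0.007625 = 0.01525 mol
The cells are in series, so the same charge (and hence the same n(e⁻) = 0.01525 mol) passes through both.
Cd²⁺ + 2e⁻ → Cd, so n(Cd) = 0.01525 / 2 = 0.007625 mol
m(Cd) = 0.007625 × 112.41 = 0.857 g

0.857 g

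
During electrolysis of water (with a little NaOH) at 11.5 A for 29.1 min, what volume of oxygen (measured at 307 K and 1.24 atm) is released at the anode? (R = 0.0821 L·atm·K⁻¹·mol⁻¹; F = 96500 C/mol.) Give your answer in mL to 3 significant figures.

Q = It = 11.5 × 1746 = 20080 C
n(e⁻) = 20080 / 96500 = 0.2081 mol
2H₂O → O₂ + 4H⁺ + 4e⁻, so n(O₂) = 0.2081 / 4 = 0.05203 mol
V = nRT/P = 0.05203 × 0.0821 × 307 / 1.24 = 1.058 L
= 1060 mL

1060 mL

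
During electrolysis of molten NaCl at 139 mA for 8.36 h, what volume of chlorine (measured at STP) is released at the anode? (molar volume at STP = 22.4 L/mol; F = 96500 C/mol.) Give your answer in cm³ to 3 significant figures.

486 cm³

Q = 0.139 A × 30096 s = 4183 C
n(e⁻) = Q/F = 4183/96500 = 0.04335 mol
2Cl⁻ → Cl₂ + 2e⁻, so n(Cl₂) = 0.04335 / 2 = 0.02168 mol
V = 0.02168 × 22.4 = 0.4856 L
= 486 cm³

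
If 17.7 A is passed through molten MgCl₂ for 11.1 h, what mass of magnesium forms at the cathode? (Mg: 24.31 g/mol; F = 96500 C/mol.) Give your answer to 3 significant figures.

Q = 17.7 A × 39960 s = 7.073×10^5 C
Moles of electrons = 7.073×10^5 / 96500 = 7.330 mol
Mg²⁺ + 2e⁻ → Mg, so n(Mg) = 7.330 / 2 = 3.665 mol
m = 3.665 × 24.31 = 89.1 g

89.1 g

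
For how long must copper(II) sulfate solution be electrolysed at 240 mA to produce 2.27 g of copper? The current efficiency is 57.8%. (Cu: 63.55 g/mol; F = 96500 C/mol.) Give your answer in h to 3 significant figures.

13.8 h

n(Cu) = 2.27 / 63.55 = 0.03572 mol
Cu²⁺ + 2e⁻ → Cu, so n(e⁻) = 2 × 0.03572 = 0.07144 mol
Q = 0.07144 × 96500 / 0.578 = 11930 C
t = Q / I = 11930 / 0.240 = 49710 s = 13.8 h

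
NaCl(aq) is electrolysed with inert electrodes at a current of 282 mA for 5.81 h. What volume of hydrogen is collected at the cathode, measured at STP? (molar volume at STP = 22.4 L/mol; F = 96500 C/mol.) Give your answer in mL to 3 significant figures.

Charge passed = 0.282 × 20916 = 5898 C
n(e⁻) = Q/F = 5898/96500 = 0.06112 mol
2H⁺ + 2e⁻ → H₂, so n(H₂) = 0.06112 / 2 = 0.03056 mol
V = 0.03056 × 22.4 = 0.6845 L
= 685 mL

685 mL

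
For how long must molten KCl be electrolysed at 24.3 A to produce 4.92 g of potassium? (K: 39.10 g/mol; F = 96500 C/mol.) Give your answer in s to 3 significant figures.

n(K) = 4.92 / 39.10 = 0.1258 mol
K⁺ + e⁻ → K, so n(e⁻) = 0.1258 mol
Q = 0.1258 × 96500 = 12140 C
t = Q / I = 12140 / 24.3 = 499.6 s

500 s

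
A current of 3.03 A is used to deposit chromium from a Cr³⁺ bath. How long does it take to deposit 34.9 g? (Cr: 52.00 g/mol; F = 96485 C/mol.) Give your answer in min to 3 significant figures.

1070 min

n(Cr) = 34.9 / 52.00 = 0.6712 mol
Cr³⁺ + 3e⁻ → Cr, so n(e⁻) = 3 × 0.6712 = 2.014 mol
Q = 2.014 × 96485 = 1.943×10^5 C
t = Q / I = 1.943×10^5 / 3.03 = 64130 s = 1070 min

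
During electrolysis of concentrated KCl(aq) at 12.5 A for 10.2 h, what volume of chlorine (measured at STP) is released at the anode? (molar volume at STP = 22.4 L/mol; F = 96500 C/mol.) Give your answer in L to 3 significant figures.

Charge passed = 12.5 × 36720 = 4.590×10^5 C
n(e⁻) = 4.590×10^5 / 96500 = 4.756 mol
2Cl⁻ → Cl₂ + 2e⁻, so n(Cl₂) = 4.756 / 2 = 2.378 mol
V = 2.378 × 22.4 = 53.27 L

53.3 L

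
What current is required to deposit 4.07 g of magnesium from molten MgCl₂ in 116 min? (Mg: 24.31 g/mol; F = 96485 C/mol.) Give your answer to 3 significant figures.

n(Mg) = 4.07 / 24.31 = 0.1674 mol
Mg²⁺ + 2e⁻ → Mg, so n(e⁻) = 2 × 0.1674 = 0.3348 mol
Q = 0.3348 × 96485 = 32300 C
I = Q / t = 32300 / 6960 s = 4.64 A

4.64 A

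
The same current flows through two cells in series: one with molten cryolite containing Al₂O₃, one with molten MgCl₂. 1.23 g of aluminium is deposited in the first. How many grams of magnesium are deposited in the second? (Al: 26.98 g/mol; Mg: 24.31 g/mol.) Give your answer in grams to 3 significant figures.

1.66 g

n(Al) = 1.23 / 26.98 = 0.04559 mol
Al³⁺ + 3e⁻ → Al, so n(e⁻) = 3 × 0.04559 = 0.1368 mol
Since the cells are in series, n(e⁻) in the Mg cell is also 0.1368 mol.
Mg²⁺ + 2e⁻ → Mg, so n(Mg) = 0.1368 / 2 = 0.06840 mol
m(Mg) = 0.06840 × 24.31 = 1.66 g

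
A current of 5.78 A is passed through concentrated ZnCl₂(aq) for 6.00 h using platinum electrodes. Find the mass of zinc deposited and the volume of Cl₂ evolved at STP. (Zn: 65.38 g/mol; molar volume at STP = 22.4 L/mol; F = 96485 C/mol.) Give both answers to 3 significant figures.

Q = 5.78 × 21600 = 1.248×10^5 C; n(e⁻) = 1.248×10^5 / 96485 = 1.293 mol
Cathode: Zn²⁺ + 2e⁻ → Zn → n(Zn) = 1.293/2 = 0.6465 mol → 42.3 g
Anode: 2Cl⁻ → Cl₂ + 2e⁻ → n(Cl₂) = 1.293/2 = 0.6465 mol → 14.5 L

42.3 g Zn; 14.5 L Cl₂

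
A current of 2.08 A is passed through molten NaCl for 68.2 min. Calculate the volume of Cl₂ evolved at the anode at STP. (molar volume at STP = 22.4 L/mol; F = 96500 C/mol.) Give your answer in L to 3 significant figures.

0.988 L

Charge passed = 2.08 × 4092 = 8511 C
n(e⁻) = 8511 / 96500 = 0.08820 mol
2Cl⁻ → Cl₂ + 2e⁻, so n(Cl₂) = 0.08820 / 2 = 0.04410 mol
V = 0.04410 × 22.4 = 0.9878 L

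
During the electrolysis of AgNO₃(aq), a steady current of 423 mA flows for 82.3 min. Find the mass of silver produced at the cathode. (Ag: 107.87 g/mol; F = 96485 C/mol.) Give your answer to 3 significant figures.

2.34 g

Charge passed = 0.423 × 4938 = 2089 C
n(e⁻) = 2089 / 96485 = 0.02165 mol
Ag⁺ + e⁻ → Ag, so n(Ag) = 0.02165 mol
m = 0.02165 × 107.87 = 2.34 g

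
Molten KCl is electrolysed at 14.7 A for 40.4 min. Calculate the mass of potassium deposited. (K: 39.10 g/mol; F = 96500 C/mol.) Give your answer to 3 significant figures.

14.4 g

Q = It = 14.7 × 2424 = 35630 C
Moles of electrons = 35630 / 96500 = 0.3692 mol
K⁺ + e⁻ → K, so n(K) = 0.3692 mol
m = 0.3692 × 39.10 = 14.4 g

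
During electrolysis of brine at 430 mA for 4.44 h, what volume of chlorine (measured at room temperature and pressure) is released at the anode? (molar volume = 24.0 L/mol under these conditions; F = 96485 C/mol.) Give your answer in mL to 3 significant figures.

Charge passed = 0.430 × 15984 = 6873 C
n(e⁻) = Q/F = 6873/96485 = 0.07123 mol
2Cl⁻ → Cl₂ + 2e⁻, so n(Cl₂) = 0.07123 / 2 = 0.03562 mol
V = 0.03562 × 24.0 = 0.8549 L
= 855 mL

855 mL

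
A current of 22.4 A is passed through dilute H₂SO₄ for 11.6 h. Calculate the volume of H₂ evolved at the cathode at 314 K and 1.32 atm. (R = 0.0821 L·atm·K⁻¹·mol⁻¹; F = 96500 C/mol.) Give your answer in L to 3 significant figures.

94.7 L

Q = 22.4 A × 41760 s = 9.354×10^5 C
n(e⁻) = Q/F = 9.354×10^5/96500 = 9.693 mol
2H⁺ + 2e⁻ → H₂, so n(H₂) = 9.693 / 2 = 4.847 mol
V = nRT/P = 4.847 × 0.0821 × 314 / 1.32 = 94.66 L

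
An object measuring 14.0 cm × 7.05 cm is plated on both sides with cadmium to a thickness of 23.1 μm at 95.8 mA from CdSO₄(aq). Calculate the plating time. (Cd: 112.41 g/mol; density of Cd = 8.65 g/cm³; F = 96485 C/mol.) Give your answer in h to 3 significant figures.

Plated area = 2 × 14.0 × 7.05 = 197.4 cm²
Volume = 197.4 × 23.1×10⁻⁴ cm = 0.4560 cm³
m(Cd) = 0.4560 × 8.65 = 3.944 g
n(Cd) = 3.944 / 112.41 = 0.03509 mol; n(e⁻) = 2 × 0.03509 = 0.07018 mol
Q = 0.07018 × 96485 = 6771 C
t = 6771 / 0.0958 = 70680 s = 19.6 h

19.6 h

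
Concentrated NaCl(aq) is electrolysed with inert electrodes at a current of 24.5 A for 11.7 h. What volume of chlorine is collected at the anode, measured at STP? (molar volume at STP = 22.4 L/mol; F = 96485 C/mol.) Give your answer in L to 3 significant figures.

120 L

Q = 24.5 A × 42120 s = 1.032×10^6 C
n(e⁻) = 1.032×10^6 / 96485 = 10.70 mol
2Cl⁻ → Cl₂ + 2e⁻, so n(Cl₂) = 10.70 / 2 = 5.350 mol
V = 5.350 × 22.4 = 119.8 L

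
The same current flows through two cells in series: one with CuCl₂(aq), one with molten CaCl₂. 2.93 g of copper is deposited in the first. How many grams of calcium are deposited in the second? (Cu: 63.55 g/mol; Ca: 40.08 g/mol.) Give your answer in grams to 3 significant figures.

1.85 g

n(Cu) = 2.93 / 63.55 = 0.04611 mol
Cu²⁺ + 2e⁻ → Cu, so n(e⁻) = 2 × 0.04611 = 0.09222 mol
Same current for the same time ⇒ same n(e⁻) = 0.09222 mol in both cells.
Ca²⁺ + 2e⁻ → Ca, so n(Ca) = 0.09222 / 2 = 0.04611 mol
m(Ca) = 0.04611 × 40.08 = 1.85 g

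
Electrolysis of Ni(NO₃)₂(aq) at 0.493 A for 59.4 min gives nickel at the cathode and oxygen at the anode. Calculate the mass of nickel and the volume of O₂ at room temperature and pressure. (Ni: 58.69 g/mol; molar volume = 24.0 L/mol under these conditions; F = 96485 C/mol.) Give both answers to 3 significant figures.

Q = 0.493 × 3564 = 1757 C; n(e⁻) = 1757 / 96485 = 0.01821 mol
Cathode: Ni²⁺ + 2e⁻ → Ni → n(Ni) = 0.01821/2 = 0.009105 mol → 0.534 g
Anode: 2H₂O → O₂ + 4H⁺ + 4e⁻ → n(O₂) = 0.01821/4 = 0.004553 mol → 0.109 L

0.534 g Ni; 0.109 L O₂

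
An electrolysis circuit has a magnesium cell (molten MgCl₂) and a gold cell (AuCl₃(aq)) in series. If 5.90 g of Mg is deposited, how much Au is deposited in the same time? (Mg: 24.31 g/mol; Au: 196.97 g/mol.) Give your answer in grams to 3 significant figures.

31.9 g

n(Mg) = 5.90 / 24.31 = 0.2427 mol
Mg²⁺ + 2e⁻ → Mg, so n(e⁻) = 2 × 0.2427 = 0.4854 mol
In series, the same 0.4854 mol of electrons flows through the second cell.
Au³⁺ + 3e⁻ → Au, so n(Au) = 0.4854 / 3 = 0.1618 mol
m(Au) = 0.1618 × 196.97 = 31.9 g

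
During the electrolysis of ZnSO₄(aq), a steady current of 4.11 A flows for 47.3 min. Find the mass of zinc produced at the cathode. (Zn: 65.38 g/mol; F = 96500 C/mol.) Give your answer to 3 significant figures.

Q = 4.11 A × 2838 s = 11660 C
n(e⁻) = Q/F = 11660/96500 = 0.1208 mol
Zn²⁺ + 2e⁻ → Zn, so n(Zn) = 0.1208 / 2 = 0.06040 mol
m = 0.06040 × 65.38 = 3.95 g

3.95 g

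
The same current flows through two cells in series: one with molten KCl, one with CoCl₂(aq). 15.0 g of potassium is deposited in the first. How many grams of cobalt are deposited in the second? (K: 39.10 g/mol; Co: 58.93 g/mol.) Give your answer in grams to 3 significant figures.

11.3 g

n(K) = 15.0 / 39.10 = 0.3836 mol
K⁺ + e⁻ → K, so n(e⁻) = 0.3836 mol
Same current for the same time ⇒ same n(e⁻) = 0.3836 mol in both cells.
Co²⁺ + 2e⁻ → Co, so n(Co) = 0.3836 / 2 = 0.1918 mol
m(Co) = 0.1918 × 58.93 = 11.3 g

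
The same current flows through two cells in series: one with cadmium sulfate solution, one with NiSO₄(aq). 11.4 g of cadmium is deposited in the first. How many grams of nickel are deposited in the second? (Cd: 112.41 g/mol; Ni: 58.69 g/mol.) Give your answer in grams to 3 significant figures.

5.95 g

n(Cd) = 11.4 / 112.41 = 0.1014 mol
Cd²⁺ + 2e⁻ → Cd, so n(e⁻) = 2 × 0.1014 = 0.2028 mol
The cells are in series, so the same charge (and hence the same n(e⁻) = 0.2028 mol) passes through both.
Ni²⁺ + 2e⁻ → Ni, so n(Ni) = 0.2028 / 2 = 0.1014 mol
m(Ni) = 0.1014 × 58.69 = 5.95 g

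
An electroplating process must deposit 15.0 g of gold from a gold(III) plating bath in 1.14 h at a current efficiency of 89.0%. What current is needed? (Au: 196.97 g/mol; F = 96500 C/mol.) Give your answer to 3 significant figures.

n(Au) = 15.0 / 196.97 = 0.07615 mol
Au³⁺ + 3e⁻ → Au, so n(e⁻) = 3 × 0.07615 = 0.2285 mol
Q = 0.2285 × 96500 / 0.890 = 24780 C
I = Q / t = 24780 / 4104 s = 6.04 A

6.04 A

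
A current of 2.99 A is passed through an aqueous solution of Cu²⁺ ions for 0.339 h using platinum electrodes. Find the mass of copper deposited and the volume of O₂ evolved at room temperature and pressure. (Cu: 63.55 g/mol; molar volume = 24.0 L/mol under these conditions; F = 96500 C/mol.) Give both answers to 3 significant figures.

1.20 g Cu; 0.227 L O₂

Q = 2.99 × 1220.4 = 3649 C; n(e⁻) = 3649 / 96500 = 0.03781 mol
Cathode: Cu²⁺ + 2e⁻ → Cu → n(Cu) = 0.03781/2 = 0.01891 mol → 1.20 g
Anode: 2H₂O → O₂ + 4H⁺ + 4e⁻ → n(O₂) = 0.03781/4 = 0.009453 mol → 0.227 L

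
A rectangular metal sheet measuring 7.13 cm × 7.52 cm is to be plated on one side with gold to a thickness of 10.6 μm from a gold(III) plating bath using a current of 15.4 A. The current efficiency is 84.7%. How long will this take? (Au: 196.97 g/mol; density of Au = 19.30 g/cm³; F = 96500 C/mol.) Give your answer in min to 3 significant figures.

Plated area = 7.13 × 7.52 = 53.62 cm²
Volume = 53.62 × 10.6×10⁻⁴ cm = 0.05684 cm³
m(Au) = 0.05684 × 19.30 = 1.097 g
n(Au) = 1.097 / 196.97 = 0.005569 mol; n(e⁻) = 3 × 0.005569 = 0.01671 mol
Q = 0.01671 × 96500 / 0.847 = 1904 C
t = 1904 / 15.4 = 123.6 s = 2.06 min

2.06 min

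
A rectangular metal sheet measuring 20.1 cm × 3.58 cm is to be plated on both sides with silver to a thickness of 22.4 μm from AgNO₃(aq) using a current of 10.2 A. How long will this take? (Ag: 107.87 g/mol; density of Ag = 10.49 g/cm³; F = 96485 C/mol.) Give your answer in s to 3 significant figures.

297 s

Plated area = 2 × 20.1 × 3.58 = 143.9 cm²
Volume = 143.9 × 22.4×10⁻⁴ cm = 0.3223 cm³
m(Ag) = 0.3223 × 10.49 = 3.381 g
n(Ag) = 3.381 / 107.87 = 0.03134 mol; n(e⁻) = 0.03134 mol
Q = 0.03134 × 96485 = 3024 C
t = 3024 / 10.2 = 296.5 s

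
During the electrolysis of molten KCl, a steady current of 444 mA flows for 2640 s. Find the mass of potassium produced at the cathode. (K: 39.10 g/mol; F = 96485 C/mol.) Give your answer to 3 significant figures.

0.475 g

Charge passed = 0.444 × 2640 = 1172 C
n(e⁻) = Q/F = 1172/96485 = 0.01215 mol
K⁺ + e⁻ → K, so n(K) = 0.01215 mol
m = 0.01215 × 39.10 = 0.475 g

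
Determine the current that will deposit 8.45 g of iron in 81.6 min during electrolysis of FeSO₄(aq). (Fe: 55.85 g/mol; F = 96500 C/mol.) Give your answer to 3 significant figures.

5.96 A

n(Fe) = 8.45 / 55.85 = 0.1513 mol
Fe²⁺ + 2e⁻ → Fe, so n(e⁻) = 2 × 0.1513 = 0.3026 mol
Q = 0.3026 × 96500 = 29200 C
I = Q / t = 29200 / 4896 s = 5.96 A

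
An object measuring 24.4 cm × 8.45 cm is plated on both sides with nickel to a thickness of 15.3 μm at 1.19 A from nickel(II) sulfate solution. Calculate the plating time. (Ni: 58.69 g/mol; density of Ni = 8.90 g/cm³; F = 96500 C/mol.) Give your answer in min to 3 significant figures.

Plated area = 2 × 24.4 × 8.45 = 412.4 cm²
Volume = 412.4 × 15.3×10⁻⁴ cm = 0.6310 cm³
m(Ni) = 0.6310 × 8.90 = 5.616 g
n(Ni) = 5.616 / 58.69 = 0.09569 mol; n(e⁻) = 2 × 0.09569 = 0.1914 mol
Q = 0.1914 × 96500 = 18470 C
t = 18470 / 1.19 = 15520 s = 259 min

259 min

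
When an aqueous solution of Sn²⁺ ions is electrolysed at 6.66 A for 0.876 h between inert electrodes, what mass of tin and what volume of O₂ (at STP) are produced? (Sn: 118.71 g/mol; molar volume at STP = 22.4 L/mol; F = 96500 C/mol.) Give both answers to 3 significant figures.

12.9 g Sn; 1.22 L O₂

Q = 6.66 × 3153.6 = 21000 C; n(e⁻) = 21000 / 96500 = 0.2176 mol
Cathode: Sn²⁺ + 2e⁻ → Sn → n(Sn) = 0.2176/2 = 0.1088 mol → 12.9 g
Anode: 2H₂O → O₂ + 4H⁺ + 4e⁻ → n(O₂) = 0.2176/4 = 0.05440 mol → 1.22 L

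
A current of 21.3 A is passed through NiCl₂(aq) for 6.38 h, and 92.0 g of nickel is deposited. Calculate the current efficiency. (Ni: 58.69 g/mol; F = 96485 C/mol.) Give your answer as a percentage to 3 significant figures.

61.8%

Q = 21.3 × 22968 = 4.892×10^5 C
n(e⁻) = 4.892×10^5 / 96485 = 5.070 mol
Ni²⁺ + 2e⁻ → Ni, so theoretical n(Ni) = 2.535 mol → 148.8 g
Efficiency = 92.0 / 148.8 = 0.6183 = 61.8%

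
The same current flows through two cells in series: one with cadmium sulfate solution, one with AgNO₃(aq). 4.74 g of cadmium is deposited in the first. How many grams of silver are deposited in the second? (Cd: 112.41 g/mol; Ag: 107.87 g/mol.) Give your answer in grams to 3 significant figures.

9.10 g

n(Cd) = 4.74 / 112.41 = 0.04217 mol
Cd²⁺ + 2e⁻ → Cd, so n(e⁻) = 2 × 0.04217 = 0.08434 mol
Since the cells are in series, n(e⁻) in the Ag cell is also 0.08434 mol.
Ag⁺ + e⁻ → Ag, so n(Ag) = 0.08434 mol
m(Ag) = 0.08434 × 107.87 = 9.10 g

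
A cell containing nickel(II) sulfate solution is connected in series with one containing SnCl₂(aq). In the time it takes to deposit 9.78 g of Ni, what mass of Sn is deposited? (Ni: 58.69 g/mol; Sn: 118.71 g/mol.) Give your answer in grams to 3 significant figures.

19.8 g

n(Ni) = 9.78 / 58.69 = 0.1666 mol
Ni²⁺ + 2e⁻ → Ni, so n(e⁻) = 2 × 0.1666 = 0.3332 mol
Same current for the same time ⇒ same n(e⁻) = 0.3332 mol in both cells.
Sn²⁺ + 2e⁻ → Sn, so n(Sn) = 0.3332 / 2 = 0.1666 mol
m(Sn) = 0.1666 × 118.71 = 19.8 g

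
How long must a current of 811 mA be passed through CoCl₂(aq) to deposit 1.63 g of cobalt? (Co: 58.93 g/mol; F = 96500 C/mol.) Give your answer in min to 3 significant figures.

110 min

n(Co) = 1.63 / 58.93 = 0.02766 mol
Co²⁺ + 2e⁻ → Co, so n(e⁻) = 2 × 0.02766 = 0.05532 mol
Q = 0.05532 × 96500 = 5338 C
t = Q / I = 5338 / 0.811 = 6582 s = 110 min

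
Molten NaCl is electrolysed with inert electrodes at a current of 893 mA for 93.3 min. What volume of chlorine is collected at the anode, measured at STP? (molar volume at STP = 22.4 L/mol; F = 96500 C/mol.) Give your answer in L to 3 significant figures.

0.580 L

Charge passed = 0.893 × 5598 = 4999 C
n(e⁻) = Q/F = 4999/96500 = 0.05180 mol
2Cl⁻ → Cl₂ + 2e⁻, so n(Cl₂) = 0.05180 / 2 = 0.02590 mol
V = 0.02590 × 22.4 = 0.5802 L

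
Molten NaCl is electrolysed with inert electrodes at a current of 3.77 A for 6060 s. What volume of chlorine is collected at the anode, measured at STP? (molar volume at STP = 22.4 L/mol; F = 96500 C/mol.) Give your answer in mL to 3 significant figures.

Charge passed = 3.77 × 6060 = 22850 C
Moles of electrons = 22850 / 96500 = 0.2368 mol
2Cl⁻ → Cl₂ + 2e⁻, so n(Cl₂) = 0.2368 / 2 = 0.1184 mol
V = 0.1184 × 22.4 = 2.652 L
= 2650 mL

2650 mL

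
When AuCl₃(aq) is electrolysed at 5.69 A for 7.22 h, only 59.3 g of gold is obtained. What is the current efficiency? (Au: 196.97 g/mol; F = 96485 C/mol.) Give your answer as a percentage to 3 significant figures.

58.9%

Q = 5.69 × 25992 = 1.479×10^5 C
n(e⁻) = 1.479×10^5 / 96485 = 1.533 mol
Au³⁺ + 3e⁻ → Au, so theoretical n(Au) = 0.5110 mol → 100.7 g
Efficiency = 59.3 / 100.7 = 0.5889 = 58.9%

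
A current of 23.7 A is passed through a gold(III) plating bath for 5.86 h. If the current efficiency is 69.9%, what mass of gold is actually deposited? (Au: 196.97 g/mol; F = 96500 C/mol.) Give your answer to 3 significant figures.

Q = 23.7 × 21096 = 5.000×10^5 C
n(e⁻) = 5.000×10^5 / 96500 = 5.181 mol
Au³⁺ + 3e⁻ → Au, so theoretical m(Au) = 1.727 × 196.97 = 340.2 g
Actual mass = 69.9% × 340.2 = 238 g

238 g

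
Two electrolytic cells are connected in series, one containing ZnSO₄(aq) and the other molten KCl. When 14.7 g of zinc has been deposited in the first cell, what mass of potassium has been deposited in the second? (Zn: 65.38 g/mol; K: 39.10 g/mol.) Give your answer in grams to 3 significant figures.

17.6 g

n(Zn) = 14.7 / 65.38 = 0.2248 mol
Zn²⁺ + 2e⁻ → Zn, so n(e⁻) = 2 × 0.2248 = 0.4496 mol
In series, the same 0.4496 mol of electrons flows through the second cell.
K⁺ + e⁻ → K, so n(K) = 0.4496 mol
m(K) = 0.4496 × 39.10 = 17.6 g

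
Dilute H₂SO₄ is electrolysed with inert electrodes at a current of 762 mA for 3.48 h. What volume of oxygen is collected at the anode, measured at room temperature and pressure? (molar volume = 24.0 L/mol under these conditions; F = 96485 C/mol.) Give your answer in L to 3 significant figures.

Q = 0.762 A × 12528 s = 9546 C
n(e⁻) = Q/F = 9546/96485 = 0.09894 mol
2H₂O → O₂ + 4H⁺ + 4e⁻, so n(O₂) = 0.09894 / 4 = 0.02474 mol
V = 0.02474 × 24.0 = 0.5938 L

0.594 L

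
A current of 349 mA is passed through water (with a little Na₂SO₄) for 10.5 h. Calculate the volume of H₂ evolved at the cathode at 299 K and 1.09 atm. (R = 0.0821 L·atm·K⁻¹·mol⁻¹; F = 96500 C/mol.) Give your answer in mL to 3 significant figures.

Q = It = 0.349 × 37800 = 13190 C
Moles of electrons = 13190 / 96500 = 0.1367 mol
2H⁺ + 2e⁻ → H₂, so n(H₂) = 0.1367 / 2 = 0.06835 mol
V = nRT/P = 0.06835 × 0.0821 × 299 / 1.09 = 1.539 L
= 1540 mL

1540 mL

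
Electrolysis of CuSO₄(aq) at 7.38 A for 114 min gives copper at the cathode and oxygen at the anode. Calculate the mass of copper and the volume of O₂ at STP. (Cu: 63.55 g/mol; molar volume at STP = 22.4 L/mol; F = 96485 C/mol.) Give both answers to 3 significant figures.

Q = 7.38 × 6840 = 50480 C; n(e⁻) = 50480 / 96485 = 0.5232 mol
Cathode: Cu²⁺ + 2e⁻ → Cu → n(Cu) = 0.5232/2 = 0.2616 mol → 16.6 g
Anode: 2H₂O → O₂ + 4H⁺ + 4e⁻ → n(O₂) = 0.5232/4 = 0.1308 mol → 2.93 L

16.6 g Cu; 2.93 L O₂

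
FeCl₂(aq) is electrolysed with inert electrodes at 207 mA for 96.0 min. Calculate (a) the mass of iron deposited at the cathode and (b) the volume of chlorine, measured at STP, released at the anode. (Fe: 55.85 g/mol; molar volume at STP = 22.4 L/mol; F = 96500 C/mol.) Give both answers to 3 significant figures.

0.345 g Fe; 0.138 L Cl₂

Q = 0.207 × 5760 = 1192 C; n(e⁻) = 1192 / 96500 = 0.01235 mol
Cathode: Fe²⁺ + 2e⁻ → Fe → n(Fe) = 0.01235/2 = 0.006175 mol → 0.345 g
Anode: 2Cl⁻ → Cl₂ + 2e⁻ → n(Cl₂) = 0.01235/2 = 0.006175 mol → 0.138 L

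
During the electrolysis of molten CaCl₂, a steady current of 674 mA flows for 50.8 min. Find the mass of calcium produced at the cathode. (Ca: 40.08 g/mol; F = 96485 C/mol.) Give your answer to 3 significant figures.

0.427 g

Q = It = 0.674 × 3048 = 2054 C
n(e⁻) = Q/F = 2054/96485 = 0.02129 mol
Ca²⁺ + 2e⁻ → Ca, so n(Ca) = 0.02129 / 2 = 0.01065 mol
m = 0.01065 × 40.08 = 0.427 g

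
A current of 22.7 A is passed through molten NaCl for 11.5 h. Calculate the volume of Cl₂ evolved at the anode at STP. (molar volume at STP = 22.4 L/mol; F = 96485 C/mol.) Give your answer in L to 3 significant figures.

Charge passed = 22.7 × 41400 = 9.398×10^5 C
n(e⁻) = 9.398×10^5 / 96485 = 9.740 mol
2Cl⁻ → Cl₂ + 2e⁻, so n(Cl₂) = 9.740 / 2 = 4.870 mol
V = 4.870 × 22.4 = 109.1 L

109 L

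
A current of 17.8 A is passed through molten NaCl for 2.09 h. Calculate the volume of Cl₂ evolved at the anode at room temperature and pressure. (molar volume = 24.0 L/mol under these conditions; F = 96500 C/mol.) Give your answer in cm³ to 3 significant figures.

16700 cm³

Q = 17.8 A × 7524 s = 1.339×10^5 C
n(e⁻) = 1.339×10^5 / 96500 = 1.388 mol
2Cl⁻ → Cl₂ + 2e⁻, so n(Cl₂) = 1.388 / 2 = 0.6940 mol
V = 0.6940 × 24.0 = 16.66 L
= 16700 cm³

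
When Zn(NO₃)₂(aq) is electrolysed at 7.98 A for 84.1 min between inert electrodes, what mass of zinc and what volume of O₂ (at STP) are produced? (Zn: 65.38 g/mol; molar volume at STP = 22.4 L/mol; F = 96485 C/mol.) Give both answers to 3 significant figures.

13.6 g Zn; 2.34 L O₂

Q = 7.98 × 5046 = 40270 C; n(e⁻) = 40270 / 96485 = 0.4174 mol
Cathode: Zn²⁺ + 2e⁻ → Zn → n(Zn) = 0.4174/2 = 0.2087 mol → 13.6 g
Anode: 2H₂O → O₂ + 4H⁺ + 4e⁻ → n(O₂) = 0.4174/4 = 0.1044 mol → 2.34 L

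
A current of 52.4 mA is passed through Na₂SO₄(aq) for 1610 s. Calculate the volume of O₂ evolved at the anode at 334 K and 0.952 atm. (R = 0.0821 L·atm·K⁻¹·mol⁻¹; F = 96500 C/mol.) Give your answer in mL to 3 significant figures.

Q = 0.0524 A × 1610 s = 84.36 C
Moles of electrons = 84.36 / 96500 = 8.742×10^-4 mol
2H₂O → O₂ + 4H⁺ + 4e⁻, so n(O₂) = 8.742×10^-4 / 4 = 2.186×10^-4 mol
V = nRT/P = 2.186×10^-4 × 0.0821 × 334 / 0.952 = 0.006297 L
= 6.30 mL

6.30 mL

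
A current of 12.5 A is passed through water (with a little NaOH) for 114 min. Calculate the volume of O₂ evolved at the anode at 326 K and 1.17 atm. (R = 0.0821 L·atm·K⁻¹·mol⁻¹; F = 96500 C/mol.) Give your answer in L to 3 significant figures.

5.07 L

Q = It = 12.5 × 6840 = 85500 C
n(e⁻) = 85500 / 96500 = 0.8860 mol
2H₂O → O₂ + 4H⁺ + 4e⁻, so n(O₂) = 0.8860 / 4 = 0.2215 mol
V = nRT/P = 0.2215 × 0.0821 × 326 / 1.17 = 5.067 L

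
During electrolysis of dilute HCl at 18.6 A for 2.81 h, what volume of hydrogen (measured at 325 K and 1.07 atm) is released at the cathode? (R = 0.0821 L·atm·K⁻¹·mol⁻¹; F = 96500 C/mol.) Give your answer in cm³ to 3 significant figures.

Q = It = 18.6 × 10116 = 1.882×10^5 C
n(e⁻) = Q/F = 1.882×10^5/96500 = 1.950 mol
2H⁺ + 2e⁻ → H₂, so n(H₂) = 1.950 / 2 = 0.9750 mol
V = nRT/P = 0.9750 × 0.0821 × 325 / 1.07 = 24.31 L
= 24300 cm³

24300 cm³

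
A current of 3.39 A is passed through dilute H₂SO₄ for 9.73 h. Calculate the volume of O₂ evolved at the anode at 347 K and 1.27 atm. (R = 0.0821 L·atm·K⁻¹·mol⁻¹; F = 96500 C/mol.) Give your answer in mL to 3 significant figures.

Charge passed = 3.39 × 35028 = 1.187×10^5 C
n(e⁻) = Q/F = 1.187×10^5/96500 = 1.230 mol
2H₂O → O₂ + 4H⁺ + 4e⁻, so n(O₂) = 1.230 / 4 = 0.3075 mol
V = nRT/P = 0.3075 × 0.0821 × 347 / 1.27 = 6.898 L
= 6900 mL

6900 mL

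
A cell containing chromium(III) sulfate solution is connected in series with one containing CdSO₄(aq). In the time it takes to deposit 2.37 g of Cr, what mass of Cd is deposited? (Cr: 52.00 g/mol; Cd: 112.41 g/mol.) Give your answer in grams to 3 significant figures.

n(Cr) = 2.37 / 52.00 = 0.04558 mol
Cr³⁺ + 3e⁻ → Cr, so n(e⁻) = 3 × 0.04558 = 0.1367 mol
In series, the same 0.1367 mol of electrons flows through the second cell.
Cd²⁺ + 2e⁻ → Cd, so n(Cd) = 0.1367 / 2 = 0.06835 mol
m(Cd) = 0.06835 × 112.41 = 7.68 g

7.68 g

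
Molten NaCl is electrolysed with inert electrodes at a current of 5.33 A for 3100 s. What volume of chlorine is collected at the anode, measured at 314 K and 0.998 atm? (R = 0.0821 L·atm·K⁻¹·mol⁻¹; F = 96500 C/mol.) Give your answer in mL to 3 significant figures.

2210 mL

Q = It = 5.33 × 3100 = 16520 C
Moles of electrons = 16520 / 96500 = 0.1712 mol
2Cl⁻ → Cl₂ + 2e⁻, so n(Cl₂) = 0.1712 / 2 = 0.08560 mol
V = nRT/P = 0.08560 × 0.0821 × 314 / 0.998 = 2.211 L
= 2210 mL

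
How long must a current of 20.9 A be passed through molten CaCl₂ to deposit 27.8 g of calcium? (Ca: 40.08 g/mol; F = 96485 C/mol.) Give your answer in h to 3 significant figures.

1.78 h

n(Ca) = 27.8 / 40.08 = 0.6936 mol
Ca²⁺ + 2e⁻ → Ca, so n(e⁻) = 2 × 0.6936 = 1.387 mol
Q = 1.387 × 96485 = 1.338×10^5 C
t = Q / I = 1.338×10^5 / 20.9 = 6402 s = 1.78 h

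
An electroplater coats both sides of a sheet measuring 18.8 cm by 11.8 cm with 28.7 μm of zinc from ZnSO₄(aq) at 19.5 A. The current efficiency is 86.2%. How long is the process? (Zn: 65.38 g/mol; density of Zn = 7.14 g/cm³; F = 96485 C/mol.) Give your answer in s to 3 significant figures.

1600 s

Plated area = 2 × 18.8 × 11.8 = 443.7 cm²
Volume = 443.7 × 28.7×10⁻⁴ cm = 1.273 cm³
m(Zn) = 1.273 × 7.14 = 9.089 g
n(Zn) = 9.089 / 65.38 = 0.1390 mol; n(e⁻) = 2 × 0.1390 = 0.2780 mol
Q = 0.2780 × 96485 / 0.862 = 31120 C
t = 31120 / 19.5 = 1596 s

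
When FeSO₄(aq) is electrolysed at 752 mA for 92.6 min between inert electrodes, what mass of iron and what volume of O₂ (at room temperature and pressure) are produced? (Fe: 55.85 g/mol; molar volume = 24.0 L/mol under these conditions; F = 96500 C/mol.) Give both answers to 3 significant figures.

Q = 0.752 × 5556 = 4178 C; n(e⁻) = 4178 / 96500 = 0.04330 mol
Cathode: Fe²⁺ + 2e⁻ → Fe → n(Fe) = 0.04330/2 = 0.02165 mol → 1.21 g
Anode: 2H₂O → O₂ + 4H⁺ + 4e⁻ → n(O₂) = 0.04330/4 = 0.01083 mol → 0.260 L

1.21 g Fe; 0.260 L O₂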